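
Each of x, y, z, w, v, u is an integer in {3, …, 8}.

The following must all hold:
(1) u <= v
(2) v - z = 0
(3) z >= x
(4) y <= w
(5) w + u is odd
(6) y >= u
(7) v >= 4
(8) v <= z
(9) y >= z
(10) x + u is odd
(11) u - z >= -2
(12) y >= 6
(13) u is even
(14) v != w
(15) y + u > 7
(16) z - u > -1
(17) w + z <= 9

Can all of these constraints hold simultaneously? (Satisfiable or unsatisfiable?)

Unsatisfiable

From constraints 4 and 12: w ≥ y ≥ 6. From constraints 7 and 8: z ≥ v ≥ 4. Hence w + z ≥ 10. But constraint 17 requires w + z ≤ 9, and 9 < 10. Contradiction.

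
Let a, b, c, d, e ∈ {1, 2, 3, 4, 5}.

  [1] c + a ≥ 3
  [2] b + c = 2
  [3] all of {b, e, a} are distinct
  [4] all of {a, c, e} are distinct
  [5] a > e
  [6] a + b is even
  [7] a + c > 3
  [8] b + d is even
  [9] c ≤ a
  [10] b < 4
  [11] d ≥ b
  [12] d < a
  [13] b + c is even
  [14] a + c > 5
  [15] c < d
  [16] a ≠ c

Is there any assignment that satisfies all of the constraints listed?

Satisfiable

One satisfying assignment is a = 5, b = 1, c = 1, d = 3, e = 2.
For the less obvious constraints — constraint 1: c + a = 6; constraint 2: b + c = 2; constraint 7: a + c = 6 — and the others hold by inspection.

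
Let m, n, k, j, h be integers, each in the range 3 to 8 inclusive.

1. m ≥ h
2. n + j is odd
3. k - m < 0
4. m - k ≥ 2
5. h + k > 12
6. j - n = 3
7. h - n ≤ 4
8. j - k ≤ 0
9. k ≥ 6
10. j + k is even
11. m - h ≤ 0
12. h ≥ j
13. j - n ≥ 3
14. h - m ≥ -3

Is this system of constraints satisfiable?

Unsatisfiable

Constraints 4, 7, 8, 11, and 13 give m − k ≥ 2, k − j ≥ 0, j − n ≥ 3, n − h ≥ -4, h − m ≥ 0.
Adding all 5 inequalities: the left sides telescope to 0, and the right sides sum to 2 + 0 + 3 + (-4) + 0 = 1. So 0 ≥ 1, which is false.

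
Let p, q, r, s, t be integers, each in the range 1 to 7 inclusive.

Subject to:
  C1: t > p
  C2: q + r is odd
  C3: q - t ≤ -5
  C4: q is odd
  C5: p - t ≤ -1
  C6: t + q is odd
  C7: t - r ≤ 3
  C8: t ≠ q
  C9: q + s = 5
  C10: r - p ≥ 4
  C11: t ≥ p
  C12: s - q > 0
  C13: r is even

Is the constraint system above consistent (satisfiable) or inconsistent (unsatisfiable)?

Setting (p, q, r, s, t) = (2, 1, 6, 4, 6) satisfies everything: constraint 3: q - t = -5; constraint 5: p - t = -4, and the others follow.

Satisfiable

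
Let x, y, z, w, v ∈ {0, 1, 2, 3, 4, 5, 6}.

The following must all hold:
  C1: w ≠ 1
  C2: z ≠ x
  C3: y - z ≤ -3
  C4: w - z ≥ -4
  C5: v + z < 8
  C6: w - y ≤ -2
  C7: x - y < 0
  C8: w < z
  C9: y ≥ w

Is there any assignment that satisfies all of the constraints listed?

Unsatisfiable

Constraints 3, 4, and 6 give y − w ≥ 2, w − z ≥ -4, z − y ≥ 3.
Adding all 3 inequalities: the left sides telescope to 0, and the right sides sum to 2 + (-4) + 3 = 1. So 0 ≥ 1, which is false.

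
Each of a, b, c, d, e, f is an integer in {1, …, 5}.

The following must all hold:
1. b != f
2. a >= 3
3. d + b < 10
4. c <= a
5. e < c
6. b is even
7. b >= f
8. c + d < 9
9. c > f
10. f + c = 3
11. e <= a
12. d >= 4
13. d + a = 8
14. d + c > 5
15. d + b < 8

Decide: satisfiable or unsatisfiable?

Try a = 3, b = 2, c = 2, d = 5, e = 1, f = 1.
Check constraint 3: d + b = 7; constraint 8: c + d = 7. The remaining constraints are straightforward to verify.

Satisfiable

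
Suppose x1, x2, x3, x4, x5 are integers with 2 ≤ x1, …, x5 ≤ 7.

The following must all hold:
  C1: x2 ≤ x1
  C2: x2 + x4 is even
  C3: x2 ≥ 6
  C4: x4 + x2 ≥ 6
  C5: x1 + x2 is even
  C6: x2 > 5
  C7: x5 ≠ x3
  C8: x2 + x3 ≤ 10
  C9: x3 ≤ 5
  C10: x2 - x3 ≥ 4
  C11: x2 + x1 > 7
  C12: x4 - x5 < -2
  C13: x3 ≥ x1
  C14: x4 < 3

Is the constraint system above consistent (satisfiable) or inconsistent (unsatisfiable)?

Unsatisfiable

From constraints 1 and 3: x1 ≥ x2 and x2 ≥ 6, so x1 ≥ 6. From constraints 9 and 13: x1 ≤ x3 and x3 ≤ 5, so x1 ≤ 5. But 5 < 6, so no value of x1 works.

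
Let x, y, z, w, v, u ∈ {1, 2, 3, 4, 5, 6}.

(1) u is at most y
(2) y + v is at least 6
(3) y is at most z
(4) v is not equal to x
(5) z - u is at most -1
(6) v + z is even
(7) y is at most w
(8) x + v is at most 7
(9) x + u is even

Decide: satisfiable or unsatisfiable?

Unsatisfiable

Constraints 1, 3, and 5 give z < u, u ≤ y, y ≤ z. Chaining: z < u ≤ y ≤ z, which forces z < z — impossible.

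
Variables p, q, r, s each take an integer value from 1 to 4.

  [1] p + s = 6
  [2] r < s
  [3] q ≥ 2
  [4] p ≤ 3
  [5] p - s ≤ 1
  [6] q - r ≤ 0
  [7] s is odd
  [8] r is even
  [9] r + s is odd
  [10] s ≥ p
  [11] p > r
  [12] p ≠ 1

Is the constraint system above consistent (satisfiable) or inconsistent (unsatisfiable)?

Satisfiable

Try p = 3, q = 2, r = 2, s = 3.
Check constraint 1: p + s = 6; constraint 5: p - s = 0; constraint 6: q - r = 0. The remaining constraints are straightforward to verify.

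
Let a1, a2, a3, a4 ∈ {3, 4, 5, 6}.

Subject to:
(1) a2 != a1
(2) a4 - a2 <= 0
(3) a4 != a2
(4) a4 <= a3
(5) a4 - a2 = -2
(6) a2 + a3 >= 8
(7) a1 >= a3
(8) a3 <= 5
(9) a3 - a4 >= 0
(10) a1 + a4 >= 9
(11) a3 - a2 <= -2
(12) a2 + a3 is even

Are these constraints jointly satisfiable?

Satisfiable

Setting (a1, a2, a3, a4) = (5, 6, 4, 4) satisfies everything: constraint 2: a4 - a2 = -2; constraint 5: a4 - a2 = -2, and the others follow.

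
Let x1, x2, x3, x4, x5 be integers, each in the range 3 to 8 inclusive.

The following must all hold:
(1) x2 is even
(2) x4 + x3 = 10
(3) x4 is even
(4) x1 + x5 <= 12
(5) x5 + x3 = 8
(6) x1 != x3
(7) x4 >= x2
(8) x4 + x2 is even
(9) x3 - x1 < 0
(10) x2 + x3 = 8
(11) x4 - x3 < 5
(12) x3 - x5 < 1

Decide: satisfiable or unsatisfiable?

Satisfiable

Setting (x1, x2, x3, x4, x5) = (6, 4, 4, 6, 4) satisfies everything: constraint 2: x4 + x3 = 10; constraint 4: x1 + x5 = 10, and the others follow.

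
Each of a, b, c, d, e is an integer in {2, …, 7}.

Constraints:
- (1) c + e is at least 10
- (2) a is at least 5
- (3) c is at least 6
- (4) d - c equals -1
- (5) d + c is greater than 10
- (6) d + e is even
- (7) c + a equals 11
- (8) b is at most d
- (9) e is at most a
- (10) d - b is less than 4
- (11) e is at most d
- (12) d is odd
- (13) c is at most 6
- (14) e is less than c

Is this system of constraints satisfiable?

The assignment a = 5, b = 4, c = 6, d = 5, e = 5 works:
  constraint 1 holds since c + e = 11.
  constraint 4 holds since d - c = -1.
The rest check out directly.

Satisfiable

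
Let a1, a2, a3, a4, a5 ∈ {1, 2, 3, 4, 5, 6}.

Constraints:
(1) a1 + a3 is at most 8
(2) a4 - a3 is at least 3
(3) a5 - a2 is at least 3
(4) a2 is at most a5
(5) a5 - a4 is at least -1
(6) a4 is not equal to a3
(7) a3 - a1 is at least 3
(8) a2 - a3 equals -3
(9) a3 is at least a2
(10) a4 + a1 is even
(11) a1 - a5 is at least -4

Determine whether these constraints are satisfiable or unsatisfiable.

Constraints 2, 5, 7, and 11 give a1 − a5 ≥ -4, a5 − a4 ≥ -1, a4 − a3 ≥ 3, a3 − a1 ≥ 3.
Adding all 4 inequalities: the left sides telescope to 0, and the right sides sum to (-4) + (-1) + 3 + 3 = 1. So 0 ≥ 1, which is false.

Unsatisfiable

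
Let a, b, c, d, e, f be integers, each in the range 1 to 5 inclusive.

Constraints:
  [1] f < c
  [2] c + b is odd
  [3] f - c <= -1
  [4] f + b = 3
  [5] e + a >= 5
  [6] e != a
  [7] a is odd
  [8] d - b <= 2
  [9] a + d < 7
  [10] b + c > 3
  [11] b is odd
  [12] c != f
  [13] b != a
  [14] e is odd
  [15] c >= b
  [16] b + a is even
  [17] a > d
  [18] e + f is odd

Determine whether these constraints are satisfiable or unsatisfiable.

Take a = 5, b = 1, c = 4, d = 1, e = 3, f = 2. Then constraint 3: f - c = -2; constraint 4: f + b = 3; constraint 5: e + a = 8, and every other listed constraint is also met.

Satisfiable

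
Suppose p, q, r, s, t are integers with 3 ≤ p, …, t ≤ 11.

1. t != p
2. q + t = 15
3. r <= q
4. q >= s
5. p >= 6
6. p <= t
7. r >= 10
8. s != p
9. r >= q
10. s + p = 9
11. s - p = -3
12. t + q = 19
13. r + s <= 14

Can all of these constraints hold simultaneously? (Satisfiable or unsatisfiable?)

From constraints 3 and 7: q ≥ r ≥ 10. From constraints 5 and 6: t ≥ p ≥ 6. Hence q + t ≥ 16. But constraint 2 requires q + t = 15, and 15 < 16. Contradiction.

Unsatisfiable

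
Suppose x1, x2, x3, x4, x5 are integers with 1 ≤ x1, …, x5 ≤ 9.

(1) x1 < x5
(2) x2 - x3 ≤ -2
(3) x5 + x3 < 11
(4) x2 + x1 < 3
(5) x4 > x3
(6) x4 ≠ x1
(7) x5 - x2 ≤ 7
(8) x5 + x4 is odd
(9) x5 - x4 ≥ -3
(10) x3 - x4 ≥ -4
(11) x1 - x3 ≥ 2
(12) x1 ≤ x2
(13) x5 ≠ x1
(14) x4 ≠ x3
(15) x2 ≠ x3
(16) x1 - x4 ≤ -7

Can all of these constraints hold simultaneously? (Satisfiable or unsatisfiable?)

Constraints 2, 7, 9, 11, and 16 give x3 − x2 ≥ 2, x2 − x5 ≥ -7, x5 − x4 ≥ -3, x4 − x1 ≥ 7, x1 − x3 ≥ 2.
Adding all 5 inequalities: the left sides telescope to 0, and the right sides sum to 2 + (-7) + (-3) + 7 + 2 = 1. So 0 ≥ 1, which is false.

Unsatisfiable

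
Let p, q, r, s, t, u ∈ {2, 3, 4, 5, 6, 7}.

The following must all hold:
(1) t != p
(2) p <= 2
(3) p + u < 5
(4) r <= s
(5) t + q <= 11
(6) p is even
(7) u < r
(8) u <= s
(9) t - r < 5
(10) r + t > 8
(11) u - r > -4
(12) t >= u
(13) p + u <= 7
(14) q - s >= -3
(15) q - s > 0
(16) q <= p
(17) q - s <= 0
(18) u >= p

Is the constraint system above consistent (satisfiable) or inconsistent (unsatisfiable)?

Unsatisfiable

Constraints 4, 7, 15, 16, and 18 give p ≤ u, u < r, r ≤ s, s < q, q ≤ p. Chaining: p ≤ u < r ≤ s < q ≤ p, which forces p < p — impossible.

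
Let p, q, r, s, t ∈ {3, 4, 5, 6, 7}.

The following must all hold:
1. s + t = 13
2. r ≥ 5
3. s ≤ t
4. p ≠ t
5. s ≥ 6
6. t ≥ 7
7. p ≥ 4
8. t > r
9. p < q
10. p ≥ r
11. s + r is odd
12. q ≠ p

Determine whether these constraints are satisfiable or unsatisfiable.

One satisfying assignment is p = 6, q = 7, r = 5, s = 6, t = 7.
For the less obvious constraints — constraint 1: s + t = 13; constraint 3: s = 6, t = 7; constraint 11: s + r = 11 is odd — and the others hold by inspection.

Satisfiable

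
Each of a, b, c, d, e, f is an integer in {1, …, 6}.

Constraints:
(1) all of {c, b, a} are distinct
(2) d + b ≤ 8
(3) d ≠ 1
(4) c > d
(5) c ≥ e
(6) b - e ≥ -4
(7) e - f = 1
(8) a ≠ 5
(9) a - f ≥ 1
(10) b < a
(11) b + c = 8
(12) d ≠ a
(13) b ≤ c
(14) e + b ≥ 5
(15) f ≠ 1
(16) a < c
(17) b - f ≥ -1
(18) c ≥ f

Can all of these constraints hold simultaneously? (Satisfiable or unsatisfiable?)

Satisfiable

Setting (a, b, c, d, e, f) = (4, 2, 6, 5, 3, 2) satisfies everything: constraint 2: d + b = 7; constraint 6: b - e = -1, and the others follow.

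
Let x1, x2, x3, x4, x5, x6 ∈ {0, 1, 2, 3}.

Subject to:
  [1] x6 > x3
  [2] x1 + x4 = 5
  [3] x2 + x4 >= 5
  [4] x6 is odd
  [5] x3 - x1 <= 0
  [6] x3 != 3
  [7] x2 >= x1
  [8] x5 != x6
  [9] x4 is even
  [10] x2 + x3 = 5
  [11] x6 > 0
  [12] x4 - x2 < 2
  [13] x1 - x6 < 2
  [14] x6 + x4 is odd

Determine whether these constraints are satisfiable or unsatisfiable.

The assignment x1 = 3, x2 = 3, x3 = 2, x4 = 2, x5 = 1, x6 = 3 works:
  constraint 2 holds since x1 + x4 = 5.
  constraint 3 holds since x2 + x4 = 5.
  constraint 5 holds since x3 - x1 = -1.
The rest check out directly.

Satisfiable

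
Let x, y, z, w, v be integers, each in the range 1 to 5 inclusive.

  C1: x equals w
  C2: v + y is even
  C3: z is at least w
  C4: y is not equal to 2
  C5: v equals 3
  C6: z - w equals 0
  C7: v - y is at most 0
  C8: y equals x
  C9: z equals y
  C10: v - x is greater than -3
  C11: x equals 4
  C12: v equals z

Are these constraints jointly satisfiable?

Constraint 5 fixes v = 3 and constraint 11 fixes x = 4. Constraints 8, 9, and 12 give v = z = y = x, so v = x. But 3 ≠ 4 — contradiction.

Unsatisfiable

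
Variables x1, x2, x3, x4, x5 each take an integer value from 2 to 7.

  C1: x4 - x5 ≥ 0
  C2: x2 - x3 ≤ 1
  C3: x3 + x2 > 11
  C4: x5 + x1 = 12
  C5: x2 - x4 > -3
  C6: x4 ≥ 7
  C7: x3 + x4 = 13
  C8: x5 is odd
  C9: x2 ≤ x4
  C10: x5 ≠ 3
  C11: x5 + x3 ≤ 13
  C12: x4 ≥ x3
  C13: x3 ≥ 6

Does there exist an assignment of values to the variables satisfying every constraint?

Setting (x1, x2, x3, x4, x5) = (7, 7, 6, 7, 5) satisfies everything: constraint 1: x4 - x5 = 2; constraint 2: x2 - x3 = 1; constraint 3: x3 + x2 = 13, and the others follow.

Satisfiable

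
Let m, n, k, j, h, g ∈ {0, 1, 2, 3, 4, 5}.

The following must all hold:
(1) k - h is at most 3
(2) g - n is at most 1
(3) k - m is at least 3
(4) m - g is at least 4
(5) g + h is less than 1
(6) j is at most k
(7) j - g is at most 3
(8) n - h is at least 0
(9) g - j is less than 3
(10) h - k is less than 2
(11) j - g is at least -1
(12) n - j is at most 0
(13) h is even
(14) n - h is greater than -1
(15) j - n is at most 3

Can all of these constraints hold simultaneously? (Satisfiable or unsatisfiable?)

Constraints 1, 3, 4, 7, 8, and 12 give h − k ≥ -3, k − m ≥ 3, m − g ≥ 4, g − j ≥ -3, j − n ≥ 0, n − h ≥ 0.
Adding all 6 inequalities: the left sides telescope to 0, and the right sides sum to (-3) + 3 + 4 + (-3) + 0 + 0 = 1. So 0 ≥ 1, which is false.

Unsatisfiable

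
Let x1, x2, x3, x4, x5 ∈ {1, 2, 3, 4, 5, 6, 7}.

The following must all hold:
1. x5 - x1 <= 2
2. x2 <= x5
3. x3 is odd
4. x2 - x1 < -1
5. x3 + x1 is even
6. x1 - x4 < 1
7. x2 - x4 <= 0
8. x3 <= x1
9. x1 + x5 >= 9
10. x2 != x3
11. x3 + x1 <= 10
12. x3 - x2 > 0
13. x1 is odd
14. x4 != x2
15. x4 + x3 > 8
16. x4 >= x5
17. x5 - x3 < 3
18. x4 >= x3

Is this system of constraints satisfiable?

Setting (x1, x2, x3, x4, x5) = (5, 3, 5, 6, 6) satisfies everything: constraint 1: x5 - x1 = 1; constraint 4: x2 - x1 = -2, and the others follow.

Satisfiable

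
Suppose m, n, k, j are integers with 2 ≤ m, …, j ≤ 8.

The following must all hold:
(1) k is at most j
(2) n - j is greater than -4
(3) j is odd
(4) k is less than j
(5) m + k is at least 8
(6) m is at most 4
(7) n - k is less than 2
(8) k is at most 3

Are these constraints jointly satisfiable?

From constraint 6: m ≤ 4. From constraint 8: k ≤ 3. Hence m + k ≤ 7. But constraint 5 requires m + k ≥ 8, and 8 > 7. Contradiction.

Unsatisfiable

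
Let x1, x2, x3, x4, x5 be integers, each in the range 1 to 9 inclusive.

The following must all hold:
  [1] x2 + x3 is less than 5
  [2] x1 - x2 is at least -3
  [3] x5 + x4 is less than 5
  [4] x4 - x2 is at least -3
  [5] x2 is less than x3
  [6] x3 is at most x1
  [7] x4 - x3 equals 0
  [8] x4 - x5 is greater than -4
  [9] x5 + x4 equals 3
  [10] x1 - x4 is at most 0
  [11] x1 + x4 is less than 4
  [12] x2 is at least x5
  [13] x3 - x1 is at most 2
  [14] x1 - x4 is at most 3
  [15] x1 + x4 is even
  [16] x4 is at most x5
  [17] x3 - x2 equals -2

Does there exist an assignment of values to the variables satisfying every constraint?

Constraints 5, 6, 10, 12, and 16 give x2 < x3, x3 ≤ x1, x1 ≤ x4, x4 ≤ x5, x5 ≤ x2. Chaining: x2 < x3 ≤ x1 ≤ x4 ≤ x5 ≤ x2, which forces x2 < x2 — impossible.

Unsatisfiable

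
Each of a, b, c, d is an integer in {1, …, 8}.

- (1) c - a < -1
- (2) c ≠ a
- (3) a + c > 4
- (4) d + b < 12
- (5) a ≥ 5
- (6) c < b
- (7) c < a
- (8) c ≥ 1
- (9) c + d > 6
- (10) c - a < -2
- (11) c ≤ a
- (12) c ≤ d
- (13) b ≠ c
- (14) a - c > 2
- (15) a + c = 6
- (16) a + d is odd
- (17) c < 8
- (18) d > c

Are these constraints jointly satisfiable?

One satisfying assignment is a = 5, b = 3, c = 1, d = 8.
For the less obvious constraints — constraint 1: c - a = -4; constraint 3: a + c = 6; constraint 4: d + b = 11 — and the others hold by inspection.

Satisfiable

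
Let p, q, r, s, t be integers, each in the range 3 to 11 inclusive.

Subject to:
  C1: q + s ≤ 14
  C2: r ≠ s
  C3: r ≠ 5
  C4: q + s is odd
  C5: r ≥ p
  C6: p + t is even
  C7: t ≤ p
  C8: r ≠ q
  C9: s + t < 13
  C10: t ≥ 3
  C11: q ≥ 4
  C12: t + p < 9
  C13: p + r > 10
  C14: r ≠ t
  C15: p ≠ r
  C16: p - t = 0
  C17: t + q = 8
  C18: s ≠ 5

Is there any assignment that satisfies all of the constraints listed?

Take p = 4, q = 4, r = 9, s = 7, t = 4. Then constraint 1: q + s = 11; constraint 9: s + t = 11; constraint 12: t + p = 8, and every other listed constraint is also met.

Satisfiable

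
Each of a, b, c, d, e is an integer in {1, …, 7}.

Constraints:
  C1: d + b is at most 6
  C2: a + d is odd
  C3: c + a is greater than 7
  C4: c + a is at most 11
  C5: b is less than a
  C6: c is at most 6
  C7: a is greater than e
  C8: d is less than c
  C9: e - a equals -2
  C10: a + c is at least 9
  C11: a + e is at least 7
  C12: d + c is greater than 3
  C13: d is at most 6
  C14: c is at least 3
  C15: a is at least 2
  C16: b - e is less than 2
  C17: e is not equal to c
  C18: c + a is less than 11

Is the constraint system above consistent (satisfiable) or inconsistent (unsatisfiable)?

Satisfiable

Take a = 6, b = 3, c = 3, d = 1, e = 4. Then constraint 1: d + b = 4; constraint 3: c + a = 9, and every other listed constraint is also met.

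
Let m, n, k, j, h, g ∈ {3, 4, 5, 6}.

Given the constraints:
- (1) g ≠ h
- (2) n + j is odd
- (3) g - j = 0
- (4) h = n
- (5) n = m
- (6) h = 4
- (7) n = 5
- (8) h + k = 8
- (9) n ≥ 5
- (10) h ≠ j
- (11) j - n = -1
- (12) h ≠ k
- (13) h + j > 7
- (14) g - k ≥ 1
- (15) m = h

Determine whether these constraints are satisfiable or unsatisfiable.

Constraint 7 fixes n = 5 and constraint 6 fixes h = 4. Constraints 5 and 15 give n = m = h, so n = h. But 5 ≠ 4 — contradiction.

Unsatisfiable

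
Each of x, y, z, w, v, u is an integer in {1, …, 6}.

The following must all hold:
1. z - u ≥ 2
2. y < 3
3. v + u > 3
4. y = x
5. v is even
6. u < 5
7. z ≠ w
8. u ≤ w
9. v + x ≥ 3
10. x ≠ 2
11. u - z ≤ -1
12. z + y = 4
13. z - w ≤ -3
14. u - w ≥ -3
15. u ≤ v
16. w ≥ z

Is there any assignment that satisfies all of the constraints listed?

Unsatisfiable

Constraints 1, 13, and 14 give u − w ≥ -3, w − z ≥ 3, z − u ≥ 2.
Adding all 3 inequalities: the left sides telescope to 0, and the right sides sum to (-3) + 3 + 2 = 2. So 0 ≥ 2, which is false.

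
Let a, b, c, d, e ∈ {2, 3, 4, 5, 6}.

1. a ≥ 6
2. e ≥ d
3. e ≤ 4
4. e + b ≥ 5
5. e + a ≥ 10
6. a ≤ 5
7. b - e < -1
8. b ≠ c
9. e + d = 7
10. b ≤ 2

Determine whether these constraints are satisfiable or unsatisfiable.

From constraint 3: e ≤ 4. From constraint 6: a ≤ 5. Hence e + a ≤ 9. But constraint 5 requires e + a ≥ 10, and 10 > 9. Contradiction.

Unsatisfiable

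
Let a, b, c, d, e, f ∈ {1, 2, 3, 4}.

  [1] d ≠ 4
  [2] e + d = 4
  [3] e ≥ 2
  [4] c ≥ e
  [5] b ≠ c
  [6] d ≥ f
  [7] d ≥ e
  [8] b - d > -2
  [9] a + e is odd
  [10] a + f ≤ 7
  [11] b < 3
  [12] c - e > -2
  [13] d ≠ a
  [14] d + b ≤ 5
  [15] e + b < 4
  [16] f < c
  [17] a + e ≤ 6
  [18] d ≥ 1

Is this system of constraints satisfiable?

Satisfiable

One satisfying assignment is a = 3, b = 1, c = 3, d = 2, e = 2, f = 1.
For the less obvious constraints — constraint 2: e + d = 4; constraint 8: b - d = -1 — and the others hold by inspection.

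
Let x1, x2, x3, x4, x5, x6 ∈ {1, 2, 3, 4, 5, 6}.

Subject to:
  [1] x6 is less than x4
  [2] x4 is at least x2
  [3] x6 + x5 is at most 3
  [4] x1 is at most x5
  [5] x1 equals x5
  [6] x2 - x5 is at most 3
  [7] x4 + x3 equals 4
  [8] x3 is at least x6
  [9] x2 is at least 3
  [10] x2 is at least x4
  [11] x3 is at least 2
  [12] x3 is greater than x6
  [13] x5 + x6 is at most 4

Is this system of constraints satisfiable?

From constraints 2 and 9: x4 ≥ x2 ≥ 3. From constraint 11: x3 ≥ 2. Hence x4 + x3 ≥ 5. But constraint 7 requires x4 + x3 = 4, and 4 < 5. Contradiction.

Unsatisfiable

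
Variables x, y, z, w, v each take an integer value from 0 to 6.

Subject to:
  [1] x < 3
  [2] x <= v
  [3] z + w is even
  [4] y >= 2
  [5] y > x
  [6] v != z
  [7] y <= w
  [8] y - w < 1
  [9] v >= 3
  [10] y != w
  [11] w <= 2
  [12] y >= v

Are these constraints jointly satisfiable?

Unsatisfiable

From constraints 9 and 12: y ≥ v and v ≥ 3, so y ≥ 3. From constraints 7 and 11: y ≤ w and w ≤ 2, so y ≤ 2. But 2 < 3, so no value of y works.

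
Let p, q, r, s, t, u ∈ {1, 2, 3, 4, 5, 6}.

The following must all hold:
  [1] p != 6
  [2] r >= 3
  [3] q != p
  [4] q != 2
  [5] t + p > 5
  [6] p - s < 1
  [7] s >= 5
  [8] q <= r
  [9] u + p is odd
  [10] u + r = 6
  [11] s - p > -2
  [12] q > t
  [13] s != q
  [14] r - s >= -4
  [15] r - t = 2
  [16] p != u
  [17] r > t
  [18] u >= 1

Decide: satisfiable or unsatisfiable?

Satisfiable

Try p = 5, q = 3, r = 4, s = 6, t = 2, u = 2.
Check constraint 5: t + p = 7; constraint 6: p - s = -1; constraint 10: u + r = 6. The remaining constraints are straightforward to verify.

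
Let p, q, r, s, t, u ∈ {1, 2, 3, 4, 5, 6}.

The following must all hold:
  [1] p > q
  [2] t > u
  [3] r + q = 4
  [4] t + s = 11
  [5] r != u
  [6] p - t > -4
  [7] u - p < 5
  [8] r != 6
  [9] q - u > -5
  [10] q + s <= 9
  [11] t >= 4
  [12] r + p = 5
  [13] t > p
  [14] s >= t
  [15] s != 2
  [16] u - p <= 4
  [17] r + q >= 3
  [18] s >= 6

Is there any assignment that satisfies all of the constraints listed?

Try p = 2, q = 1, r = 3, s = 6, t = 5, u = 4.
Check constraint 3: r + q = 4; constraint 4: t + s = 11. The remaining constraints are straightforward to verify.

Satisfiable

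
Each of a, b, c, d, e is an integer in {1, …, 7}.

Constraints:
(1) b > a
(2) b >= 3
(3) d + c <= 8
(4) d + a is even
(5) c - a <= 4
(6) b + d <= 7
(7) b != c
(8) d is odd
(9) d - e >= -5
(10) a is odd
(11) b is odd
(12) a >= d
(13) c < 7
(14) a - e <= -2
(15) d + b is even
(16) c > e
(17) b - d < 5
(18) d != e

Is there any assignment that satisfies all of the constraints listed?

The assignment a = 1, b = 3, c = 4, d = 1, e = 3 works:
  constraint 3 holds since d + c = 5.
  constraint 5 holds since c - a = 3.
The rest check out directly.

Satisfiable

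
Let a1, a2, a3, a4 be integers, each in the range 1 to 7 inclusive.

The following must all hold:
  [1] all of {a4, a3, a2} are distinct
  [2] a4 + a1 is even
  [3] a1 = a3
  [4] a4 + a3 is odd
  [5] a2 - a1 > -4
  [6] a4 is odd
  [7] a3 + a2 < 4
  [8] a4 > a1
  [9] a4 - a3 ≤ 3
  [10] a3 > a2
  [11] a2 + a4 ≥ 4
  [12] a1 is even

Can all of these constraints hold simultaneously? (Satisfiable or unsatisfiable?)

Constraint 6 makes a4 odd and constraint 12 makes a1 even, so a4 + a1 must be odd. Constraint 2 says a4 + a1 is even — contradiction.

Unsatisfiable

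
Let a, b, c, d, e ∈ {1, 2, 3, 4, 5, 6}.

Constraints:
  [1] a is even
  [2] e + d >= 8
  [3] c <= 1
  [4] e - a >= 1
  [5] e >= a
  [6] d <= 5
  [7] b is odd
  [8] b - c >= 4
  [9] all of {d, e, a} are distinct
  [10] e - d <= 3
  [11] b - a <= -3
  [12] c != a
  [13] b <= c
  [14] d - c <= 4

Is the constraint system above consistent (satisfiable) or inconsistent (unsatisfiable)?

Unsatisfiable

Constraints 4, 8, 10, 11, and 14 give b − c ≥ 4, c − d ≥ -4, d − e ≥ -3, e − a ≥ 1, a − b ≥ 3.
Adding all 5 inequalities: the left sides telescope to 0, and the right sides sum to 4 + (-4) + (-3) + 1 + 3 = 1. So 0 ≥ 1, which is false.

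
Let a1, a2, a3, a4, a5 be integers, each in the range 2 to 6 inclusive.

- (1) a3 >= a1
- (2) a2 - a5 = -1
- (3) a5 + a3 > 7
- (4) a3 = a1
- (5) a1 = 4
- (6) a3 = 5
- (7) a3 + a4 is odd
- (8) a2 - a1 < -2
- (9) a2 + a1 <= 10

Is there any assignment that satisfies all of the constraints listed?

Constraint 6 fixes a3 = 5 and constraint 5 fixes a1 = 4, but constraint 4 requires a3 = a1. Since 5 ≠ 4, contradiction.

Unsatisfiable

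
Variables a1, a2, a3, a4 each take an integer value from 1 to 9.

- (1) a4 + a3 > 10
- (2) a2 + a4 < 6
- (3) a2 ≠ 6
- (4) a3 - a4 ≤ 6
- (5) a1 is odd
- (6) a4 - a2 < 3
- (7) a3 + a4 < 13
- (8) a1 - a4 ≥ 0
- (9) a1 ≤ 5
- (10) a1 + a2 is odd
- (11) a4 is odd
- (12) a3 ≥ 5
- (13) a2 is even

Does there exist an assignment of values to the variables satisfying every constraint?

Satisfiable

Setting (a1, a2, a3, a4) = (3, 2, 9, 3) satisfies everything: constraint 1: a4 + a3 = 12; constraint 2: a2 + a4 = 5; constraint 4: a3 - a4 = 6, and the others follow.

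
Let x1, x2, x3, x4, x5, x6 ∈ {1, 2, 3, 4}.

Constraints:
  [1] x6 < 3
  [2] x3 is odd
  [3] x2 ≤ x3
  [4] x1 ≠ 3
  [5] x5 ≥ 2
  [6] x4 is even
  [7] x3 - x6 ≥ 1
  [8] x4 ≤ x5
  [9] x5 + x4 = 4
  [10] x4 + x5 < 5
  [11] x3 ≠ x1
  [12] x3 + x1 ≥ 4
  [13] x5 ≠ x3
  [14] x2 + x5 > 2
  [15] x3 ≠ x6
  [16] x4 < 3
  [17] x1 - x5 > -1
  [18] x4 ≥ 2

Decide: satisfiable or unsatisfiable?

Satisfiable

One satisfying assignment is x1 = 4, x2 = 3, x3 = 3, x4 = 2, x5 = 2, x6 = 1.
For the less obvious constraints — constraint 7: x3 - x6 = 2; constraint 9: x5 + x4 = 4; constraint 10: x4 + x5 = 4 — and the others hold by inspection.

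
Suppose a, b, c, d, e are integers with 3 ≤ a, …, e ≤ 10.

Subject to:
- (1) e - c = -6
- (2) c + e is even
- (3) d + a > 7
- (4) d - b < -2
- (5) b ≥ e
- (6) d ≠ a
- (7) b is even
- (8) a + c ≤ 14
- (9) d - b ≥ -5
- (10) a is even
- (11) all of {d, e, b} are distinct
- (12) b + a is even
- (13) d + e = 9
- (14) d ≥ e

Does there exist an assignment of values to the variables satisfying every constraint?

Satisfiable

Take a = 4, b = 10, c = 9, d = 6, e = 3. Then constraint 1: e - c = -6; constraint 3: d + a = 10; constraint 4: d - b = -4, and every other listed constraint is also met.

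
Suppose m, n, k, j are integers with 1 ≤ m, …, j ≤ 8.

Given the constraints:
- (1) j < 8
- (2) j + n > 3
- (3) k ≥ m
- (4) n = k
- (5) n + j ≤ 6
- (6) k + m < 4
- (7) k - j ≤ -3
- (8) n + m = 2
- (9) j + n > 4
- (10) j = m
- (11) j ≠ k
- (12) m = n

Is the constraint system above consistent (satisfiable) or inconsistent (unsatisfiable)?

From constraints 4, 10, and 12, j = m = n = k, so j = k. But constraint 11 says j ≠ k. Contradiction.

Unsatisfiable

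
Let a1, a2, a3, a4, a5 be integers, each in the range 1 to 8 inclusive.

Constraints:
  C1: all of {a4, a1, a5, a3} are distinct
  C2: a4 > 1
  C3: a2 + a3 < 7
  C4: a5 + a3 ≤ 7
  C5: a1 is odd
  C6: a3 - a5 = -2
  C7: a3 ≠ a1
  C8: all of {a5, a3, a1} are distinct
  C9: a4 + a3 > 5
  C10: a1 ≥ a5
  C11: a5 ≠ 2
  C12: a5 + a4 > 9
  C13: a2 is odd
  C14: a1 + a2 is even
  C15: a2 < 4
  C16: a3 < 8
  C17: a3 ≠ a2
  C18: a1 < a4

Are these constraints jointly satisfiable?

Satisfiable

The assignment a1 = 5, a2 = 3, a3 = 2, a4 = 6, a5 = 4 works:
  constraint 3 holds since a2 + a3 = 5.
  constraint 4 holds since a5 + a3 = 6.
  constraint 6 holds since a3 - a5 = -2.
The rest check out directly.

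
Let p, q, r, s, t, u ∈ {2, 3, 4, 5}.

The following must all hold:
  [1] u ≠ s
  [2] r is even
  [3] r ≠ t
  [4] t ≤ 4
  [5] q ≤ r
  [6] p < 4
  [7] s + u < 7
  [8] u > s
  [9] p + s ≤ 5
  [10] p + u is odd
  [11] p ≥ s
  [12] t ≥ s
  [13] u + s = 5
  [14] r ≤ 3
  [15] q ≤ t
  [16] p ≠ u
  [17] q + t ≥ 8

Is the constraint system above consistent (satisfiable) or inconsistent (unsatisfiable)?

Unsatisfiable

From constraints 5 and 14: q ≤ r ≤ 3. From constraint 4: t ≤ 4. Hence q + t ≤ 7. But constraint 17 requires q + t ≥ 8, and 8 > 7. Contradiction.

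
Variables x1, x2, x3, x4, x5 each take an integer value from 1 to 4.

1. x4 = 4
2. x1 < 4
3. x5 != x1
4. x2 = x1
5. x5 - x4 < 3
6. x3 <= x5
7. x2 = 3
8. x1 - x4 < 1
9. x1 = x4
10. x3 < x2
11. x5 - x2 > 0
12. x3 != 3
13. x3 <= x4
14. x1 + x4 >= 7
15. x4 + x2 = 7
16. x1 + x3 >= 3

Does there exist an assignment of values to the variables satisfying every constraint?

Constraint 7 fixes x2 = 3 and constraint 1 fixes x4 = 4. Constraints 4 and 9 give x2 = x1 = x4, so x2 = x4. But 3 ≠ 4 — contradiction.

Unsatisfiable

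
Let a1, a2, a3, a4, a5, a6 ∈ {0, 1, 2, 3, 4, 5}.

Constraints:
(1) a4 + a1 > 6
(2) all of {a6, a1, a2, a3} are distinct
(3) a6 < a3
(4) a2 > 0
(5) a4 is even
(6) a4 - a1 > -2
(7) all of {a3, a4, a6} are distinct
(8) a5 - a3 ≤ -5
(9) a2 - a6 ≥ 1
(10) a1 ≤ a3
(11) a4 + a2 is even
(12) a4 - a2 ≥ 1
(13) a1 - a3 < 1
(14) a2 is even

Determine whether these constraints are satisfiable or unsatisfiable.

Setting (a1, a2, a3, a4, a5, a6) = (3, 2, 5, 4, 0, 0) satisfies everything: constraint 1: a4 + a1 = 7; constraint 6: a4 - a1 = 1; constraint 8: a5 - a3 = -5, and the others follow.

Satisfiable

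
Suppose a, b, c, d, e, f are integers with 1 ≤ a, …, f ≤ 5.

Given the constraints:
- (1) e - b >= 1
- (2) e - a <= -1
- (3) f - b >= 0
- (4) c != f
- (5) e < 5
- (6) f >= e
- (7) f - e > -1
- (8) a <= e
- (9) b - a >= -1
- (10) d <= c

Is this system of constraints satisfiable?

Constraints 1, 2, and 9 give b − a ≥ -1, a − e ≥ 1, e − b ≥ 1.
Adding all 3 inequalities: the left sides telescope to 0, and the right sides sum to (-1) + 1 + 1 = 1. So 0 ≥ 1, which is false.

Unsatisfiable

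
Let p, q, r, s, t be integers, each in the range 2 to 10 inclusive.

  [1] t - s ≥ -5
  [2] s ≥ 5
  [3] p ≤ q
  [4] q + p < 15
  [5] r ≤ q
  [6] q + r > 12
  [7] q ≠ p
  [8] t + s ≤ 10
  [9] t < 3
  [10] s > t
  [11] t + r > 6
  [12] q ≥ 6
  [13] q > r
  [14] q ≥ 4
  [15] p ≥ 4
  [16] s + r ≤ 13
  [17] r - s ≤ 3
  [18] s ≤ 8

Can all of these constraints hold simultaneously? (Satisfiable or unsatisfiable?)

Satisfiable

Setting (p, q, r, s, t) = (5, 8, 6, 6, 2) satisfies everything: constraint 1: t - s = -4; constraint 4: q + p = 13, and the others follow.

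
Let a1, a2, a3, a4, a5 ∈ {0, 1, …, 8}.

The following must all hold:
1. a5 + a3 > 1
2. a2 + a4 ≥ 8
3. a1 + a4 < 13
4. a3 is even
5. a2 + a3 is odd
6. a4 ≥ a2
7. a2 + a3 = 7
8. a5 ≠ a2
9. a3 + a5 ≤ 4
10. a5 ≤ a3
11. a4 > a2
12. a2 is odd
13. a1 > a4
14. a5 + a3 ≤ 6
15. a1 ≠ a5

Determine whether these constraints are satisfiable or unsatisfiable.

Satisfiable

Setting (a1, a2, a3, a4, a5) = (7, 3, 4, 5, 0) satisfies everything: constraint 1: a5 + a3 = 4; constraint 2: a2 + a4 = 8, and the others follow.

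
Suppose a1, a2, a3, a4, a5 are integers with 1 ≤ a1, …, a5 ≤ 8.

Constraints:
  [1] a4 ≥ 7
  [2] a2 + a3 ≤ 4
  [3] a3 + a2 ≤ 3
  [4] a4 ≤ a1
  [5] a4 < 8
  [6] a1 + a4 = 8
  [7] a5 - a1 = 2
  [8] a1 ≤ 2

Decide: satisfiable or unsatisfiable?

Unsatisfiable

From constraints 1 and 4: a1 ≥ a4 and a4 ≥ 7, so a1 ≥ 7. From constraint 8: a1 ≤ 2. But 2 < 7, so no value of a1 works.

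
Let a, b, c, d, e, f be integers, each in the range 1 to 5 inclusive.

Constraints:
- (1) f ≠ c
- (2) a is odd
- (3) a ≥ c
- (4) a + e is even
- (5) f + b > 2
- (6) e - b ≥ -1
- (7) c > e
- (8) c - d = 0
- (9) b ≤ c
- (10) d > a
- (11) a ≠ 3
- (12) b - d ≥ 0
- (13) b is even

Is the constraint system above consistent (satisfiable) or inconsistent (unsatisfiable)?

Unsatisfiable

Constraints 3, 9, 10, and 12 give d ≤ b, b ≤ c, c ≤ a, a < d. Chaining: d ≤ b ≤ c ≤ a < d, which forces d < d — impossible.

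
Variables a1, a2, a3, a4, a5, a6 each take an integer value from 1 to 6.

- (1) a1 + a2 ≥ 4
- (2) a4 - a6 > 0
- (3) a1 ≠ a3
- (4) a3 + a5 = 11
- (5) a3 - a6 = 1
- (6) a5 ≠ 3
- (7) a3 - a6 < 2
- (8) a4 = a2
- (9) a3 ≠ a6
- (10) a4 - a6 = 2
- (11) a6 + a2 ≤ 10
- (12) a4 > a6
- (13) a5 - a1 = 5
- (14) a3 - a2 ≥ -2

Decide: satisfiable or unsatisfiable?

Satisfiable

One satisfying assignment is a1 = 1, a2 = 6, a3 = 5, a4 = 6, a5 = 6, a6 = 4.
For the less obvious constraints — constraint 1: a1 + a2 = 7; constraint 2: a4 - a6 = 2; constraint 4: a3 + a5 = 11 — and the others hold by inspection.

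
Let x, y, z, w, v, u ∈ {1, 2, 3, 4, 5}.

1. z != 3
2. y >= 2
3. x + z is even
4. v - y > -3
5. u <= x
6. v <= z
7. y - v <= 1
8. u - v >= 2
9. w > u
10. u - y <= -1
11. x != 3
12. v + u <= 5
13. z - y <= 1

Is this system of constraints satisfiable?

Unsatisfiable

Constraints 7, 8, and 10 give y − u ≥ 1, u − v ≥ 2, v − y ≥ -1.
Adding all 3 inequalities: the left sides telescope to 0, and the right sides sum to 1 + 2 + (-1) = 2. So 0 ≥ 2, which is false.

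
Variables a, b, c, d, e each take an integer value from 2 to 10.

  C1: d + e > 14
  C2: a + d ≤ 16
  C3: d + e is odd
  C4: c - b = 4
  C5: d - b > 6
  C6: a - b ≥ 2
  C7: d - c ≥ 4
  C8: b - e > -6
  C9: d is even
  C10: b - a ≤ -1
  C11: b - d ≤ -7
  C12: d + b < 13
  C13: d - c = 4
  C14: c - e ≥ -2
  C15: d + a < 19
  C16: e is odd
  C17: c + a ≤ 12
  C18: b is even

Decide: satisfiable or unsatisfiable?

Satisfiable

Setting (a, b, c, d, e) = (6, 2, 6, 10, 5) satisfies everything: constraint 1: d + e = 15; constraint 2: a + d = 16; constraint 4: c - b = 4, and the others follow.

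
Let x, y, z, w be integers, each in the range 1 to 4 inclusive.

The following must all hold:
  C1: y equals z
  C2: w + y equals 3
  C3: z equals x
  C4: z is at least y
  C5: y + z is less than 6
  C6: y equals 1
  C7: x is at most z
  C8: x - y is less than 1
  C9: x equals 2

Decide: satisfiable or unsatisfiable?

Unsatisfiable

Constraint 6 fixes y = 1 and constraint 9 fixes x = 2. Constraints 1 and 3 give y = z = x, so y = x. But 1 ≠ 2 — contradiction.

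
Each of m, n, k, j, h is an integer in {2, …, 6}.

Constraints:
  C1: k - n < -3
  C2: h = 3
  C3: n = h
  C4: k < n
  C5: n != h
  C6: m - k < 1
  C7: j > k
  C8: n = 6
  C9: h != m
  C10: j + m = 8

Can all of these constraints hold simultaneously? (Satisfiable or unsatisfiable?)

Constraint 8 fixes n = 6 and constraint 2 fixes h = 3, but constraint 3 requires n = h. Since 6 ≠ 3, contradiction.

Unsatisfiable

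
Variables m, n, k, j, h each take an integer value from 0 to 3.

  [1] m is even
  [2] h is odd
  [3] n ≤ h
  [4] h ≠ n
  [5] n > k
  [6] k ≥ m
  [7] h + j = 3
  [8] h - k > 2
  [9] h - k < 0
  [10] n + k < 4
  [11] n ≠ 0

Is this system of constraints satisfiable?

Constraints 3, 5, and 9 give h < k, k < n, n ≤ h. Chaining: h < k < n ≤ h, which forces h < h — impossible.

Unsatisfiable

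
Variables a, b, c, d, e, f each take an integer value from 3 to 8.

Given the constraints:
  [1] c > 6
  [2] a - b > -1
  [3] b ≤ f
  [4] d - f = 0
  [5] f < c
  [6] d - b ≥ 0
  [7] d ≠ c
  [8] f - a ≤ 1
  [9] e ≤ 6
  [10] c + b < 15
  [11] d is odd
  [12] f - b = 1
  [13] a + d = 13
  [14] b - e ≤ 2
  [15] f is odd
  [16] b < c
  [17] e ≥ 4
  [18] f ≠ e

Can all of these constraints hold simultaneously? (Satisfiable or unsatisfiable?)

The assignment a = 6, b = 6, c = 8, d = 7, e = 6, f = 7 works:
  constraint 2 holds since a - b = 0.
  constraint 4 holds since d - f = 0.
The rest check out directly.

Satisfiable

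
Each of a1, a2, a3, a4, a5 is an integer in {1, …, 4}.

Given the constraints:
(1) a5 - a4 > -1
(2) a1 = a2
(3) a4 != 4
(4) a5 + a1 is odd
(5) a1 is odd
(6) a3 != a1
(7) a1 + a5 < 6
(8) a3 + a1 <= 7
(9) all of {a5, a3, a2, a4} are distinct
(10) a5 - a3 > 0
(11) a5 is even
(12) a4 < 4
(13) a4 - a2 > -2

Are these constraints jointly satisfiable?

Take a1 = 1, a2 = 1, a3 = 3, a4 = 2, a5 = 4. Then constraint 1: a5 - a4 = 2; constraint 7: a1 + a5 = 5, and every other listed constraint is also met.

Satisfiable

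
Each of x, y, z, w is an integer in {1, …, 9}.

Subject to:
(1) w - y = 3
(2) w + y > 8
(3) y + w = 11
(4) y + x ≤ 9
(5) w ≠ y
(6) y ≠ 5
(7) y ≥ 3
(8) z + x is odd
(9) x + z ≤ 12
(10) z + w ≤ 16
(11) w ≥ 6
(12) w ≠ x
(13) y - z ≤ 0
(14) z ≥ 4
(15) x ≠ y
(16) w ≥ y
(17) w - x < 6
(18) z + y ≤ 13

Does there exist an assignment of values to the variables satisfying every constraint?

Satisfiable

One satisfying assignment is x = 3, y = 4, z = 6, w = 7.
For the less obvious constraints — constraint 1: w - y = 3; constraint 2: w + y = 11; constraint 3: y + w = 11 — and the others hold by inspection.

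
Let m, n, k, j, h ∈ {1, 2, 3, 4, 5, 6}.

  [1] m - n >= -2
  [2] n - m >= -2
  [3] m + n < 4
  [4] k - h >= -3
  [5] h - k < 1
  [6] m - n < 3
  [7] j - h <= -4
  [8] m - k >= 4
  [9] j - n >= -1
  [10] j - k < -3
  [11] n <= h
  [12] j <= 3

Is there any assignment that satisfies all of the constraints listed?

Constraints 2, 4, 7, 8, and 9 give m − k ≥ 4, k − h ≥ -3, h − j ≥ 4, j − n ≥ -1, n − m ≥ -2.
Adding all 5 inequalities: the left sides telescope to 0, and the right sides sum to 4 + (-3) + 4 + (-1) + (-2) = 2. So 0 ≥ 2, which is false.

Unsatisfiable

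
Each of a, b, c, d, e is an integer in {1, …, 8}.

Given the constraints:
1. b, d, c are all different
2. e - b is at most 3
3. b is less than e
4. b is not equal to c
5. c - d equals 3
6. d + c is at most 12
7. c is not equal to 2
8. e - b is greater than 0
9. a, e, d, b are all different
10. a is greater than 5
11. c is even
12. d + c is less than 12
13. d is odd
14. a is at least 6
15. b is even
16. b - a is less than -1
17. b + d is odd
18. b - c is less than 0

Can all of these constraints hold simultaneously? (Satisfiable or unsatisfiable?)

Satisfiable

Take a = 8, b = 4, c = 6, d = 3, e = 7. Then constraint 2: e - b = 3; constraint 5: c - d = 3; constraint 6: d + c = 9, and every other listed constraint is also met.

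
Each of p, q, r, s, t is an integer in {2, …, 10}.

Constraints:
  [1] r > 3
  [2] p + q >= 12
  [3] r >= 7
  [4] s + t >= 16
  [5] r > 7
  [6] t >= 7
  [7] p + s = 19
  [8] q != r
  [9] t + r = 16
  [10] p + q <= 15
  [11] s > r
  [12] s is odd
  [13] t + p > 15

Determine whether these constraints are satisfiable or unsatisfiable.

Setting (p, q, r, s, t) = (10, 3, 8, 9, 8) satisfies everything: constraint 2: p + q = 13; constraint 4: s + t = 17, and the others follow.

Satisfiable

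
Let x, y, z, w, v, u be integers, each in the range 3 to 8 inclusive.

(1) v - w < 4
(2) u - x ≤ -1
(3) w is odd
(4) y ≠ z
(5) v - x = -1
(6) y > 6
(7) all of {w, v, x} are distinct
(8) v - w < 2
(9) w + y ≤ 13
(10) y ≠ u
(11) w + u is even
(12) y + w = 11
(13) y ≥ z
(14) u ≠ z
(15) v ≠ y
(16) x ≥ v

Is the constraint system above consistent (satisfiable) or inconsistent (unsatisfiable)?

Take x = 5, y = 8, z = 7, w = 3, v = 4, u = 3. Then constraint 1: v - w = 1; constraint 2: u - x = -2, and every other listed constraint is also met.

Satisfiable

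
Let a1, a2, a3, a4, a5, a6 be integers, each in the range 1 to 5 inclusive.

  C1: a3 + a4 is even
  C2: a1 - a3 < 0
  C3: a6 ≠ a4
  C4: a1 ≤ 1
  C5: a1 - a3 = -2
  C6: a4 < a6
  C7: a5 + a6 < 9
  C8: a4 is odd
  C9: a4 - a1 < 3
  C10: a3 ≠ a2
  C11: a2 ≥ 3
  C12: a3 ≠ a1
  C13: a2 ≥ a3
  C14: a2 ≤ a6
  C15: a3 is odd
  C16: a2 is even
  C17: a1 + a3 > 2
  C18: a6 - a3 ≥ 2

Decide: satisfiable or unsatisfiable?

Setting (a1, a2, a3, a4, a5, a6) = (1, 4, 3, 3, 1, 5) satisfies everything: constraint 2: a1 - a3 = -2; constraint 5: a1 - a3 = -2, and the others follow.

Satisfiable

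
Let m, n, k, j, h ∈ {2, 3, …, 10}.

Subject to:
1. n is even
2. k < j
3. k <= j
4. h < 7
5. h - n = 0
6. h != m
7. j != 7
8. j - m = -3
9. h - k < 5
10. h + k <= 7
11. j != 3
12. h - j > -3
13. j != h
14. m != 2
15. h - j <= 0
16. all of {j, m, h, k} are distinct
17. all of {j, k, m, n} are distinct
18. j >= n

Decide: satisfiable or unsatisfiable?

One satisfying assignment is m = 8, n = 4, k = 2, j = 5, h = 4.
For the less obvious constraints — constraint 5: h - n = 0; constraint 8: j - m = -3; constraint 9: h - k = 2 — and the others hold by inspection.

Satisfiable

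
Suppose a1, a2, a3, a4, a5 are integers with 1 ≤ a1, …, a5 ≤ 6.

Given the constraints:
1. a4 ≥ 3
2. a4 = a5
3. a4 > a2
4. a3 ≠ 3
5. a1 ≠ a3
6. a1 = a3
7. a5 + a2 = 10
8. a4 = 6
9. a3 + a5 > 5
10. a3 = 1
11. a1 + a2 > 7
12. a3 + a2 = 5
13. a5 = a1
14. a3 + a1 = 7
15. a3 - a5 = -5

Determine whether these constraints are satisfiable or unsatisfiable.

Unsatisfiable

Constraint 8 fixes a4 = 6 and constraint 10 fixes a3 = 1. Constraints 2, 6, and 13 give a4 = a5 = a1 = a3, so a4 = a3. But 6 ≠ 1 — contradiction.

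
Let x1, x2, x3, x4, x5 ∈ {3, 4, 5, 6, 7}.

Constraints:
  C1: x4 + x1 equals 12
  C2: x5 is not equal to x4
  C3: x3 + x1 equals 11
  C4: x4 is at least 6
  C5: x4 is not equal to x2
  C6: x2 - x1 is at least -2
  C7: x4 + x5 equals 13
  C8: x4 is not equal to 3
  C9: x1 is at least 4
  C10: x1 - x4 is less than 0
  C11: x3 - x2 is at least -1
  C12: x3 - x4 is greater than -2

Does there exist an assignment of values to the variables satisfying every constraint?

Satisfiable

One satisfying assignment is x1 = 5, x2 = 6, x3 = 6, x4 = 7, x5 = 6.
For the less obvious constraints — constraint 1: x4 + x1 = 12; constraint 3: x3 + x1 = 11 — and the others hold by inspection.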